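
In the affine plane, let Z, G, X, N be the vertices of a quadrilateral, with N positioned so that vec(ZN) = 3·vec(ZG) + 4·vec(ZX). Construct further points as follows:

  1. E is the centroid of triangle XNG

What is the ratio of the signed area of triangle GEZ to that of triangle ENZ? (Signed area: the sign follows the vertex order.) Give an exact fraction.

[GEZ]:[ENZ] = 5

Work in coordinates with Z = (0, 0), G = (1, 0), X = (0, 1), N = (3, 4).
1. E is the centroid of triangle XNG ⇒ E = (4/3, 5/3)
2·[GEZ] = 5/3, 2·[ENZ] = 1/3
[GEZ]:[ENZ] = 5/3:1/3 = 5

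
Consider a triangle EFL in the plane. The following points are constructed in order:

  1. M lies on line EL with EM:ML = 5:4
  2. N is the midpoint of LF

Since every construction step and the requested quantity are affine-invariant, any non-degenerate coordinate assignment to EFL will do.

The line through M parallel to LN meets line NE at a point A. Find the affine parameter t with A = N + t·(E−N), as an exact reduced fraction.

t = 4/9

Assign E = (0, 0), F = (1, 0), L = (0, 1) — the answer is frame-independent, so this choice is without loss of generality.
1. M lies on line EL with EM:ML = 5:4 ⇒ M = (0, 5/9)
2. N is the midpoint of LF ⇒ N = (1/2, 1/2)
through M parallel to LN: direction (1/2, -1/2); meets NE at A = (5/18, 5/18)
A = N + t·(E−N) with t = 4/9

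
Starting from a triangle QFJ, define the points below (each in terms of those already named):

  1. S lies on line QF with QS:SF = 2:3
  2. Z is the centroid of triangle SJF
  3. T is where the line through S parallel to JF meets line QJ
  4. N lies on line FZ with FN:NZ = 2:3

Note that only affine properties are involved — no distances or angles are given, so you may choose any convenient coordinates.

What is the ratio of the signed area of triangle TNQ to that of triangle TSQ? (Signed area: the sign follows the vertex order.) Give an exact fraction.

[TNQ]:[TSQ] = 59/30

Choose coordinates Q = (0, 0), F = (1, 0), J = (0, 1).
1. S lies on line QF with QS:SF = 2:3 ⇒ S = (2/5, 0)
2. Z is the centroid of triangle SJF ⇒ Z = (7/15, 1/3)
3. T is where the line through S parallel to JF meets line QJ ⇒ T = (0, 2/5)
4. N lies on line FZ with FN:NZ = 2:3 ⇒ N = (59/75, 2/15)
2·[TNQ] = -118/375, 2·[TSQ] = -4/25
[TNQ]:[TSQ] = -118/375:-4/25 = 59/30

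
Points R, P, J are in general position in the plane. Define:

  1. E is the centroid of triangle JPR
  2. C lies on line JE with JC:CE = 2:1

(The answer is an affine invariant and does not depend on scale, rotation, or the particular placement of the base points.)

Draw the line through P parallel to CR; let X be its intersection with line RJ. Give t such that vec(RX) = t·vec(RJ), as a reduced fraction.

Work in coordinates with R = (0, 0), P = (1, 0), J = (0, 1).
1. E is the centroid of triangle JPR ⇒ E = (1/3, 1/3)
2. C lies on line JE with JC:CE = 2:1 ⇒ C = (2/9, 5/9)
through P parallel to CR: direction (-2/9, -5/9); meets RJ at X = (0, -5/2)
X = R + t·(J−R) with t = -5/2

t = -5/2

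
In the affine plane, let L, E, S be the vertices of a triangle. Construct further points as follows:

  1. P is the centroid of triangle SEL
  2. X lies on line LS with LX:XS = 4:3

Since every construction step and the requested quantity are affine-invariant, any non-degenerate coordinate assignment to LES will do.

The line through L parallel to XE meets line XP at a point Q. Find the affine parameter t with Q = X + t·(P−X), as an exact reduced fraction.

Assign L = (0, 0), E = (1, 0), S = (0, 1) — the answer is frame-independent, so this choice is without loss of generality.
1. P is the centroid of triangle SEL ⇒ P = (1/3, 1/3)
2. X lies on line LS with LX:XS = 4:3 ⇒ X = (0, 4/7)
through L parallel to XE: direction (1, -4/7); meets XP at Q = (4, -16/7)
Q = X + t·(P−X) with t = 12

t = 12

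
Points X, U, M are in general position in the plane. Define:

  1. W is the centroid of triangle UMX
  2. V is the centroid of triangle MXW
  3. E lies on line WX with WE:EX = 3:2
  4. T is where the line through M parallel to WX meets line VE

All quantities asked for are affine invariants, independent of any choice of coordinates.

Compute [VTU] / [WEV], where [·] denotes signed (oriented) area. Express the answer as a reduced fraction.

Choose coordinates X = (0, 0), U = (1, 0), M = (0, 1).
1. W is the centroid of triangle UMX ⇒ W = (1/3, 1/3)
2. V is the centroid of triangle MXW ⇒ V = (1/9, 4/9)
3. E lies on line WX with WE:EX = 3:2 ⇒ E = (2/15, 2/15)
4. T is where the line through M parallel to WX meets line VE ⇒ T = (1/15, 16/15)
2·[VTU] = -8/15, 2·[WEV] = -1/15
[VTU]:[WEV] = -8/15:-1/15 = 8

[VTU]:[WEV] = 8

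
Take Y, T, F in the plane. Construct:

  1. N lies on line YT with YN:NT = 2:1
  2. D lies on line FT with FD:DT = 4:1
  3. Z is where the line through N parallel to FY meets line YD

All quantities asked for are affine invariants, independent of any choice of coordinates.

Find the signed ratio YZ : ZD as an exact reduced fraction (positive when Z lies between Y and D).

YZ:ZD = 5

Work in coordinates with Y = (0, 0), T = (1, 0), F = (0, 1).
1. N lies on line YT with YN:NT = 2:1 ⇒ N = (2/3, 0)
2. D lies on line FT with FD:DT = 4:1 ⇒ D = (4/5, 1/5)
3. Z is where the line through N parallel to FY meets line YD ⇒ Z = (2/3, 1/6)
Z = Y + t·(D−Y) with t = 5/6, so YZ:ZD = t:(1−t) = 5/6:1/6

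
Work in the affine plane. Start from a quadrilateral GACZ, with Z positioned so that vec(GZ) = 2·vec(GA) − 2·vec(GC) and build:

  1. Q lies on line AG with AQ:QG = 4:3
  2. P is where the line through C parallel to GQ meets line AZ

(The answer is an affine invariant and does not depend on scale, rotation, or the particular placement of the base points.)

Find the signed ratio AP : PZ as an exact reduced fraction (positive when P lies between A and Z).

Work in coordinates with G = (0, 0), A = (1, 0), C = (0, 1), Z = (2, -2).
1. Q lies on line AG with AQ:QG = 4:3 ⇒ Q = (3/7, 0)
2. P is where the line through C parallel to GQ meets line AZ ⇒ P = (1/2, 1)
P = A + t·(Z−A) with t = -1/2, so AP:PZ = t:(1−t) = -1/2:3/2

AP:PZ = -1/3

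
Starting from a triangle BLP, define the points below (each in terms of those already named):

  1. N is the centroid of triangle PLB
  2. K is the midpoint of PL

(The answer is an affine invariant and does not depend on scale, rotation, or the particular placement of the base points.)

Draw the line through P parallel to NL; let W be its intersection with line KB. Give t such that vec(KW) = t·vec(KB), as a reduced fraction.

t = -1/3

Assign B = (0, 0), L = (1, 0), P = (0, 1) — the answer is frame-independent, so this choice is without loss of generality.
1. N is the centroid of triangle PLB ⇒ N = (1/3, 1/3)
2. K is the midpoint of PL ⇒ K = (1/2, 1/2)
through P parallel to NL: direction (2/3, -1/3); meets KB at W = (2/3, 2/3)
W = K + t·(B−K) with t = -1/3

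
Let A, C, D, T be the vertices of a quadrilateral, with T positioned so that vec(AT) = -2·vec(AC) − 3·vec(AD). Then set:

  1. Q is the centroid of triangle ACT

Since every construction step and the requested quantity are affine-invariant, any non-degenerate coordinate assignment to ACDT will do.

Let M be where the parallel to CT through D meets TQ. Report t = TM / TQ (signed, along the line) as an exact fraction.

t = 6

Set A = (0, 0), C = (1, 0), D = (0, 1), T = (-2, -3); any affine frame gives the same invariant.
1. Q is the centroid of triangle ACT ⇒ Q = (-1/3, -1)
through D parallel to CT: direction (-3, -3); meets TQ at M = (8, 9)
M = T + t·(Q−T) with t = 6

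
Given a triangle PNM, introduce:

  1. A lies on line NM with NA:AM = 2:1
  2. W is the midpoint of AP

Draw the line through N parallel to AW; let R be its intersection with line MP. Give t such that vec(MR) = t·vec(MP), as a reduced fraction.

Set P = (0, 0), N = (1, 0), M = (0, 1); any affine frame gives the same invariant.
1. A lies on line NM with NA:AM = 2:1 ⇒ A = (1/3, 2/3)
2. W is the midpoint of AP ⇒ W = (1/6, 1/3)
through N parallel to AW: direction (-1/6, -1/3); meets MP at R = (0, -2)
R = M + t·(P−M) with t = 3

t = 3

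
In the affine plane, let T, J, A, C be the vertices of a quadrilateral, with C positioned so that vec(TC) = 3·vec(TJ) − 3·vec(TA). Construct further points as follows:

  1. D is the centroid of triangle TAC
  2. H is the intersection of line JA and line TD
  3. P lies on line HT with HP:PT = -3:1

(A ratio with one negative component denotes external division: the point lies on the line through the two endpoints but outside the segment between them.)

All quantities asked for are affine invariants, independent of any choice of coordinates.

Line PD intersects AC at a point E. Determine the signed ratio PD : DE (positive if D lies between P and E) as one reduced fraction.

Assign T = (0, 0), J = (1, 0), A = (0, 1), C = (3, -3) — the answer is frame-independent, so this choice is without loss of generality.
1. D is the centroid of triangle TAC ⇒ D = (1, -2/3)
2. H is the intersection of line JA and line TD ⇒ H = (3, -2)
3. P lies on line HT with HP:PT = -3:1 ⇒ P = (-3/2, 1)
line PD meets AC at E = (3/2, -1)
D = P + t·(E−P) with t = 5/6, so PD:DE = 5/6:1/6

PD:DE = 5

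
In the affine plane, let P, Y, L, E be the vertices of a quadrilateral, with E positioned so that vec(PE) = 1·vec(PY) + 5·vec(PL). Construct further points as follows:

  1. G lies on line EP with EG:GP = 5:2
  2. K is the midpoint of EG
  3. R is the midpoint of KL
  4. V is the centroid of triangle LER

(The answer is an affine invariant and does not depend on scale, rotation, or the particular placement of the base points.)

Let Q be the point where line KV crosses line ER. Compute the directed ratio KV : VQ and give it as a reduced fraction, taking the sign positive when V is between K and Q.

KV:VQ = -4

Set P = (0, 0), Y = (1, 0), L = (0, 1), E = (1, 5); any affine frame gives the same invariant.
1. G lies on line EP with EG:GP = 5:2 ⇒ G = (2/7, 10/7)
2. K is the midpoint of EG ⇒ K = (9/14, 45/14)
3. R is the midpoint of KL ⇒ R = (9/28, 59/28)
4. V is the centroid of triangle LER ⇒ V = (37/84, 227/84)
line KV meets ER at Q = (55/112, 317/112)
V = K + t·(Q−K) with t = 4/3, so KV:VQ = 4/3:-1/3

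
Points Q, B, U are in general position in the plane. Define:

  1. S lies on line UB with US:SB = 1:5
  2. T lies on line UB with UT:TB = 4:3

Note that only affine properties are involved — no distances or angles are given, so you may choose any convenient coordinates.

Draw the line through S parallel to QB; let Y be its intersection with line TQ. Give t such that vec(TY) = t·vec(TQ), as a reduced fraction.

t = -17/18

Choose coordinates Q = (0, 0), B = (1, 0), U = (0, 1).
1. S lies on line UB with US:SB = 1:5 ⇒ S = (1/6, 5/6)
2. T lies on line UB with UT:TB = 4:3 ⇒ T = (4/7, 3/7)
through S parallel to QB: direction (1, 0); meets TQ at Y = (10/9, 5/6)
Y = T + t·(Q−T) with t = -17/18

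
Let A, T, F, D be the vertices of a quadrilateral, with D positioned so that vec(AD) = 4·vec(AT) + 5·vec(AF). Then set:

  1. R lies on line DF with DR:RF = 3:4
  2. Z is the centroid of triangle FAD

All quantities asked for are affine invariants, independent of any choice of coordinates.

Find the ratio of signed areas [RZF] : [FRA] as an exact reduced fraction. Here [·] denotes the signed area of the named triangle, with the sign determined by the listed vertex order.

[RZF]:[FRA] = 1/3

Assign A = (0, 0), T = (1, 0), F = (0, 1), D = (4, 5) — the answer is frame-independent, so this choice is without loss of generality.
1. R lies on line DF with DR:RF = 3:4 ⇒ R = (16/7, 23/7)
2. Z is the centroid of triangle FAD ⇒ Z = (4/3, 2)
2·[RZF] = -16/21, 2·[FRA] = -16/7
[RZF]:[FRA] = -16/21:-16/7 = 1/3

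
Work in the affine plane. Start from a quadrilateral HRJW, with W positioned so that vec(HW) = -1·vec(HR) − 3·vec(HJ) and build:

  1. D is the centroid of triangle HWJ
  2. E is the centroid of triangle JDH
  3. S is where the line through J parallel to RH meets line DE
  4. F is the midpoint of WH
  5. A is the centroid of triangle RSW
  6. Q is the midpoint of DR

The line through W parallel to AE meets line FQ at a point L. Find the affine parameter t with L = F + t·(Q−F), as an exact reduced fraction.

t = -79/105

Choose coordinates H = (0, 0), R = (1, 0), J = (0, 1), W = (-1, -3).
1. D is the centroid of triangle HWJ ⇒ D = (-1/3, -2/3)
2. E is the centroid of triangle JDH ⇒ E = (-1/9, 1/9)
3. S is where the line through J parallel to RH meets line DE ⇒ S = (1/7, 1)
4. F is the midpoint of WH ⇒ F = (-1/2, -3/2)
5. A is the centroid of triangle RSW ⇒ A = (1/21, -2/3)
6. Q is the midpoint of DR ⇒ Q = (1/3, -1/3)
through W parallel to AE: direction (-10/63, 7/9); meets FQ at L = (-71/63, -107/45)
L = F + t·(Q−F) with t = -79/105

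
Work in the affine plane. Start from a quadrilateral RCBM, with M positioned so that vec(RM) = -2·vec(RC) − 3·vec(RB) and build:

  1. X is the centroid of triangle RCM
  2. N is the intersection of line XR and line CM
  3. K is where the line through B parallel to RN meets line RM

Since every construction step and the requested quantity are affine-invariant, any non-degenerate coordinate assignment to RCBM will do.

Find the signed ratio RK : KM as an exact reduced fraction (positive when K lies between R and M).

RK:KM = 1/2

Assign R = (0, 0), C = (1, 0), B = (0, 1), M = (-2, -3) — the answer is frame-independent, so this choice is without loss of generality.
1. X is the centroid of triangle RCM ⇒ X = (-1/3, -1)
2. N is the intersection of line XR and line CM ⇒ N = (-1/2, -3/2)
3. K is where the line through B parallel to RN meets line RM ⇒ K = (-2/3, -1)
K = R + t·(M−R) with t = 1/3, so RK:KM = t:(1−t) = 1/3:2/3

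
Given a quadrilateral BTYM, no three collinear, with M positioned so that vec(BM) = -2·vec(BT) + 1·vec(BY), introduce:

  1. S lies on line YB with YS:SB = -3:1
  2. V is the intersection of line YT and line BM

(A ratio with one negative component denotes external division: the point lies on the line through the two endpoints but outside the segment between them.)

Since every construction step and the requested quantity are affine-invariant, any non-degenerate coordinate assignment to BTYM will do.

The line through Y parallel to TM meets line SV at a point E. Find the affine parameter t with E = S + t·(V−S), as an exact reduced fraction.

t = 9

Set B = (0, 0), T = (1, 0), Y = (0, 1), M = (-2, 1); any affine frame gives the same invariant.
1. S lies on line YB with YS:SB = -3:1 ⇒ S = (0, -1/2)
2. V is the intersection of line YT and line BM ⇒ V = (2, -1)
through Y parallel to TM: direction (-3, 1); meets SV at E = (18, -5)
E = S + t·(V−S) with t = 9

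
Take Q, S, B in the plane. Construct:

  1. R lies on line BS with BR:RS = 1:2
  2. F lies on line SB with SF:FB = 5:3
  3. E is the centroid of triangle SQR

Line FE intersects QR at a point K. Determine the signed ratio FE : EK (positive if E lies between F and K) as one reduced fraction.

Set Q = (0, 0), S = (1, 0), B = (0, 1); any affine frame gives the same invariant.
1. R lies on line BS with BR:RS = 1:2 ⇒ R = (1/3, 2/3)
2. F lies on line SB with SF:FB = 5:3 ⇒ F = (3/8, 5/8)
3. E is the centroid of triangle SQR ⇒ E = (4/9, 2/9)
line FE meets QR at K = (14/39, 28/39)
E = F + t·(K−F) with t = -13/3, so FE:EK = -13/3:16/3

FE:EK = -13/16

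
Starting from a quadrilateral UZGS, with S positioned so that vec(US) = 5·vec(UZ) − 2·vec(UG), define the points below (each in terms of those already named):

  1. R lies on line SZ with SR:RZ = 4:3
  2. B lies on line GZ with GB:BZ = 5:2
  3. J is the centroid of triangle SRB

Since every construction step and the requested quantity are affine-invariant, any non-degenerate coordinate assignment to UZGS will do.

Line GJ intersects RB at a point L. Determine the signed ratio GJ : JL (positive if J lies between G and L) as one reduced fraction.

Work in coordinates with U = (0, 0), Z = (1, 0), G = (0, 1), S = (5, -2).
1. R lies on line SZ with SR:RZ = 4:3 ⇒ R = (19/7, -6/7)
2. B lies on line GZ with GB:BZ = 5:2 ⇒ B = (5/7, 2/7)
3. J is the centroid of triangle SRB ⇒ J = (59/21, -6/7)
line GJ meets RB at L = (885/259, -326/259)
J = G + t·(L−G) with t = 37/45, so GJ:JL = 37/45:8/45

GJ:JL = 37/8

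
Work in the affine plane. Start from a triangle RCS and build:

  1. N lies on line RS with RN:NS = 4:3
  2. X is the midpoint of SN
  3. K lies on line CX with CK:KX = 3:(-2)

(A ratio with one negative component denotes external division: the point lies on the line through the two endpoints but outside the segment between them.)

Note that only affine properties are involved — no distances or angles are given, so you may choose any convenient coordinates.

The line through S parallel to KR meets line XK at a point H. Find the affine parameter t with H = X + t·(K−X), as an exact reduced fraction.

Set R = (0, 0), C = (1, 0), S = (0, 1); any affine frame gives the same invariant.
1. N lies on line RS with RN:NS = 4:3 ⇒ N = (0, 4/7)
2. X is the midpoint of SN ⇒ X = (0, 11/14)
3. K lies on line CX with CK:KX = 3:(-2) ⇒ K = (-2, 33/14)
through S parallel to KR: direction (2, -33/14); meets XK at H = (6/11, 5/14)
H = X + t·(K−X) with t = -3/11

t = -3/11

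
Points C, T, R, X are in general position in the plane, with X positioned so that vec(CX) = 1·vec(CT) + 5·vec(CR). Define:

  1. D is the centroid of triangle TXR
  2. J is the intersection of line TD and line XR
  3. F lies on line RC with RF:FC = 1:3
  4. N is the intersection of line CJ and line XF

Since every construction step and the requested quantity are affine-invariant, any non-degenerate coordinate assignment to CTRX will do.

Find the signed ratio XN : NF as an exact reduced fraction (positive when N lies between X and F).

XN:NF = 4/3

Choose coordinates C = (0, 0), T = (1, 0), R = (0, 1), X = (1, 5).
1. D is the centroid of triangle TXR ⇒ D = (2/3, 2)
2. J is the intersection of line TD and line XR ⇒ J = (1/2, 3)
3. F lies on line RC with RF:FC = 1:3 ⇒ F = (0, 3/4)
4. N is the intersection of line CJ and line XF ⇒ N = (3/7, 18/7)
N = X + t·(F−X) with t = 4/7, so XN:NF = t:(1−t) = 4/7:3/7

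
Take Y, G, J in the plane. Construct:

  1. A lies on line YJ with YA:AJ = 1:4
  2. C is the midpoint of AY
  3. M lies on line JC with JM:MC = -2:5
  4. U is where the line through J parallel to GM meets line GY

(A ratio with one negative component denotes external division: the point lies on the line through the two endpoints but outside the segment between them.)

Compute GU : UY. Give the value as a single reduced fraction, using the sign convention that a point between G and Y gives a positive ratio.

Assign Y = (0, 0), G = (1, 0), J = (0, 1) — the answer is frame-independent, so this choice is without loss of generality.
1. A lies on line YJ with YA:AJ = 1:4 ⇒ A = (0, 1/5)
2. C is the midpoint of AY ⇒ C = (0, 1/10)
3. M lies on line JC with JM:MC = -2:5 ⇒ M = (0, 8/5)
4. U is where the line through J parallel to GM meets line GY ⇒ U = (5/8, 0)
U = G + t·(Y−G) with t = 3/8, so GU:UY = t:(1−t) = 3/8:5/8

GU:UY = 3/5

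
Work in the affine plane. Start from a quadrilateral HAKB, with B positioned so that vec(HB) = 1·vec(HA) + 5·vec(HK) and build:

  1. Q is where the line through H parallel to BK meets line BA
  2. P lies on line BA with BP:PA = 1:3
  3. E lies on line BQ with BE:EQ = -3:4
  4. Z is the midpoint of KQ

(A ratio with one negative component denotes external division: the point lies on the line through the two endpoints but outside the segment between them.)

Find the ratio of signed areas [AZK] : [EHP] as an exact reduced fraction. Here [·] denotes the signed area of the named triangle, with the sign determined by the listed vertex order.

[AZK]:[EHP] = 8/17

Set H = (0, 0), A = (1, 0), K = (0, 1), B = (1, 5); any affine frame gives the same invariant.
1. Q is where the line through H parallel to BK meets line BA ⇒ Q = (1, 4)
2. P lies on line BA with BP:PA = 1:3 ⇒ P = (1, 15/4)
3. E lies on line BQ with BE:EQ = -3:4 ⇒ E = (1, 8)
4. Z is the midpoint of KQ ⇒ Z = (1/2, 5/2)
2·[AZK] = 2, 2·[EHP] = 17/4
[AZK]:[EHP] = 2:17/4 = 8/17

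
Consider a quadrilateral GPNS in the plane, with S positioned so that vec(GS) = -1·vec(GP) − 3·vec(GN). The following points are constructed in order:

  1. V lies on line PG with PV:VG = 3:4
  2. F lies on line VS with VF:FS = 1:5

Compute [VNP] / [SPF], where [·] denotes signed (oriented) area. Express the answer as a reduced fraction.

[VNP]:[SPF] = -2/5

Assign G = (0, 0), P = (1, 0), N = (0, 1), S = (-1, -3) — the answer is frame-independent, so this choice is without loss of generality.
1. V lies on line PG with PV:VG = 3:4 ⇒ V = (4/7, 0)
2. F lies on line VS with VF:FS = 1:5 ⇒ F = (13/42, -1/2)
2·[VNP] = -3/7, 2·[SPF] = 15/14
[VNP]:[SPF] = -3/7:15/14 = -2/5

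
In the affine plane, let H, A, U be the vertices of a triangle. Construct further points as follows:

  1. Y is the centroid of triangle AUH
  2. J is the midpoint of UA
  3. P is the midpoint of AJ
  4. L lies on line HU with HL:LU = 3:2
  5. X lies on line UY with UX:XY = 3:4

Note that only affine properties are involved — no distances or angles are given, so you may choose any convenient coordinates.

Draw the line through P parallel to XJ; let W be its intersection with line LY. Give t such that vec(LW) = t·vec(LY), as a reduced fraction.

Set H = (0, 0), A = (1, 0), U = (0, 1); any affine frame gives the same invariant.
1. Y is the centroid of triangle AUH ⇒ Y = (1/3, 1/3)
2. J is the midpoint of UA ⇒ J = (1/2, 1/2)
3. P is the midpoint of AJ ⇒ P = (3/4, 1/4)
4. L lies on line HU with HL:LU = 3:2 ⇒ L = (0, 3/5)
5. X lies on line UY with UX:XY = 3:4 ⇒ X = (1/7, 5/7)
through P parallel to XJ: direction (5/14, -3/14); meets LY at W = (-1/2, 1)
W = L + t·(Y−L) with t = -3/2

t = -3/2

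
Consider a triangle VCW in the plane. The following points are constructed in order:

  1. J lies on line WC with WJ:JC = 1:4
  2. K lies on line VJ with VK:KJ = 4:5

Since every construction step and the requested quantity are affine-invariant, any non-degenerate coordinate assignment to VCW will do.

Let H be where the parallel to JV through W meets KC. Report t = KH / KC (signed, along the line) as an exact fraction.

t = -1/4

Set V = (0, 0), C = (1, 0), W = (0, 1); any affine frame gives the same invariant.
1. J lies on line WC with WJ:JC = 1:4 ⇒ J = (1/5, 4/5)
2. K lies on line VJ with VK:KJ = 4:5 ⇒ K = (4/45, 16/45)
through W parallel to JV: direction (-1/5, -4/5); meets KC at H = (-5/36, 4/9)
H = K + t·(C−K) with t = -1/4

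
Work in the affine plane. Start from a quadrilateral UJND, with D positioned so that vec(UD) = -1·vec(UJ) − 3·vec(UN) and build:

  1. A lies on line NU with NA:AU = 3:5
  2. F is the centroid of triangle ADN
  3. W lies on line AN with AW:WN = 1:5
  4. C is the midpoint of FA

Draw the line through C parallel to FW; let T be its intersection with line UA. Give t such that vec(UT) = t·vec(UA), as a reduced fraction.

Assign U = (0, 0), J = (1, 0), N = (0, 1), D = (-1, -3) — the answer is frame-independent, so this choice is without loss of generality.
1. A lies on line NU with NA:AU = 3:5 ⇒ A = (0, 5/8)
2. F is the centroid of triangle ADN ⇒ F = (-1/3, -11/24)
3. W lies on line AN with AW:WN = 1:5 ⇒ W = (0, 11/16)
4. C is the midpoint of FA ⇒ C = (-1/6, 1/12)
through C parallel to FW: direction (1/3, 55/48); meets UA at T = (0, 21/32)
T = U + t·(A−U) with t = 21/20

t = 21/20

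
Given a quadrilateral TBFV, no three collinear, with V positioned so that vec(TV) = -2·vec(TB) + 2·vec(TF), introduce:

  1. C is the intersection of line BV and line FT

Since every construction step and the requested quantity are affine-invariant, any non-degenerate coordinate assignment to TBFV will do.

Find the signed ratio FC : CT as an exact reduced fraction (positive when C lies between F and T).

Set T = (0, 0), B = (1, 0), F = (0, 1), V = (-2, 2); any affine frame gives the same invariant.
1. C is the intersection of line BV and line FT ⇒ C = (0, 2/3)
C = F + t·(T−F) with t = 1/3, so FC:CT = t:(1−t) = 1/3:2/3

FC:CT = 1/2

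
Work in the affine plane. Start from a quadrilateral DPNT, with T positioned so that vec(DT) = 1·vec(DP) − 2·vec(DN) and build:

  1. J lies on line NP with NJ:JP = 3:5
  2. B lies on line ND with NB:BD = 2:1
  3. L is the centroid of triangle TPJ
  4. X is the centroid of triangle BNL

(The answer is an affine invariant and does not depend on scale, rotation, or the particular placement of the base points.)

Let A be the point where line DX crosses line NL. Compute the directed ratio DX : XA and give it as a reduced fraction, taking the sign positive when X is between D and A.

Choose coordinates D = (0, 0), P = (1, 0), N = (0, 1), T = (1, -2).
1. J lies on line NP with NJ:JP = 3:5 ⇒ J = (3/8, 5/8)
2. B lies on line ND with NB:BD = 2:1 ⇒ B = (0, 1/3)
3. L is the centroid of triangle TPJ ⇒ L = (19/24, -11/24)
4. X is the centroid of triangle BNL ⇒ X = (19/72, 7/24)
line DX meets NL at A = (19/56, 3/8)
X = D + t·(A−D) with t = 7/9, so DX:XA = 7/9:2/9

DX:XA = 7/2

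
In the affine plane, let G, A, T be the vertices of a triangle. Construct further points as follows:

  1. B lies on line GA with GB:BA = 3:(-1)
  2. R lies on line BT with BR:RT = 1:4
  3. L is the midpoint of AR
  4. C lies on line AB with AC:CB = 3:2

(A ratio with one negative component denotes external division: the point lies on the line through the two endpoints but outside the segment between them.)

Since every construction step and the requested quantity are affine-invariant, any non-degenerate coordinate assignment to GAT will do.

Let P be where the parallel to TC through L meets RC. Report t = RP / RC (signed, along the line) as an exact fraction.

Assign G = (0, 0), A = (1, 0), T = (0, 1) — the answer is frame-independent, so this choice is without loss of generality.
1. B lies on line GA with GB:BA = 3:(-1) ⇒ B = (3/2, 0)
2. R lies on line BT with BR:RT = 1:4 ⇒ R = (6/5, 1/5)
3. L is the midpoint of AR ⇒ L = (11/10, 1/10)
4. C lies on line AB with AC:CB = 3:2 ⇒ C = (13/10, 0)
through L parallel to TC: direction (13/10, -1); meets RC at P = (43/32, -7/80)
P = R + t·(C−R) with t = 23/16

t = 23/16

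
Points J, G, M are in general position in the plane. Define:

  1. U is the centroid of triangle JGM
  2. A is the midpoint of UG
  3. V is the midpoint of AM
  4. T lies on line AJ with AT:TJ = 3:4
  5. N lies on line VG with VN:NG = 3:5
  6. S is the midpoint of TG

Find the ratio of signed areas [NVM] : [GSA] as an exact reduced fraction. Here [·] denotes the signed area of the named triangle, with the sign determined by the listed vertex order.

Assign J = (0, 0), G = (1, 0), M = (0, 1) — the answer is frame-independent, so this choice is without loss of generality.
1. U is the centroid of triangle JGM ⇒ U = (1/3, 1/3)
2. A is the midpoint of UG ⇒ A = (2/3, 1/6)
3. V is the midpoint of AM ⇒ V = (1/3, 7/12)
4. T lies on line AJ with AT:TJ = 3:4 ⇒ T = (8/21, 2/21)
5. N lies on line VG with VN:NG = 3:5 ⇒ N = (7/12, 35/96)
6. S is the midpoint of TG ⇒ S = (29/42, 1/21)
2·[NVM] = -1/32, 2·[GSA] = -1/28
[NVM]:[GSA] = -1/32:-1/28 = 7/8

[NVM]:[GSA] = 7/8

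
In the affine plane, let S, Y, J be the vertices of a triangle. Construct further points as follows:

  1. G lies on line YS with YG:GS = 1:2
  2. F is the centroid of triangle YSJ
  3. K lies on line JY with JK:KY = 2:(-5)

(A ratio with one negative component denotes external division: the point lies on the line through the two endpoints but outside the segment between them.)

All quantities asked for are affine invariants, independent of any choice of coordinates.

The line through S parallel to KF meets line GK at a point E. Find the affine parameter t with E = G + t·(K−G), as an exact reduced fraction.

t = 8

Work in coordinates with S = (0, 0), Y = (1, 0), J = (0, 1).
1. G lies on line YS with YG:GS = 1:2 ⇒ G = (2/3, 0)
2. F is the centroid of triangle YSJ ⇒ F = (1/3, 1/3)
3. K lies on line JY with JK:KY = 2:(-5) ⇒ K = (-2/3, 5/3)
through S parallel to KF: direction (1, -4/3); meets GK at E = (-10, 40/3)
E = G + t·(K−G) with t = 8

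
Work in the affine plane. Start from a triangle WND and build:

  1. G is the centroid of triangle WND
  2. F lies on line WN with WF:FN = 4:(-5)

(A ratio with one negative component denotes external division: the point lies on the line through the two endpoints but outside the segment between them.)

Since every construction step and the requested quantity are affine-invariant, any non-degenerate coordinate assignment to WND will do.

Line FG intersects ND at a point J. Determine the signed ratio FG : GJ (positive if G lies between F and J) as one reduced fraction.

FG:GJ = 14

Work in coordinates with W = (0, 0), N = (1, 0), D = (0, 1).
1. G is the centroid of triangle WND ⇒ G = (1/3, 1/3)
2. F lies on line WN with WF:FN = 4:(-5) ⇒ F = (-4, 0)
line FG meets ND at J = (9/14, 5/14)
G = F + t·(J−F) with t = 14/15, so FG:GJ = 14/15:1/15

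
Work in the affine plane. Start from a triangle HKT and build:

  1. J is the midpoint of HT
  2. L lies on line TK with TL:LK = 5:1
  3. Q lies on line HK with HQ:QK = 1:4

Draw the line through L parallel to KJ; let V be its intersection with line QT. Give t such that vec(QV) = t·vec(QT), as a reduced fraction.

t = 29/54

Assign H = (0, 0), K = (1, 0), T = (0, 1) — the answer is frame-independent, so this choice is without loss of generality.
1. J is the midpoint of HT ⇒ J = (0, 1/2)
2. L lies on line TK with TL:LK = 5:1 ⇒ L = (5/6, 1/6)
3. Q lies on line HK with HQ:QK = 1:4 ⇒ Q = (1/5, 0)
through L parallel to KJ: direction (-1, 1/2); meets QT at V = (5/54, 29/54)
V = Q + t·(T−Q) with t = 29/54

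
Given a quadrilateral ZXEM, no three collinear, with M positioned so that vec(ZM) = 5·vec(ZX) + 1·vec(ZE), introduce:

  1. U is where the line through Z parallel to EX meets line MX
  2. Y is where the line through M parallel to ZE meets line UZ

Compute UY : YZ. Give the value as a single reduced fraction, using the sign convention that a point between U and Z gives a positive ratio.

Choose coordinates Z = (0, 0), X = (1, 0), E = (0, 1), M = (5, 1).
1. U is where the line through Z parallel to EX meets line MX ⇒ U = (1/5, -1/5)
2. Y is where the line through M parallel to ZE meets line UZ ⇒ Y = (5, -5)
Y = U + t·(Z−U) with t = -24, so UY:YZ = t:(1−t) = -24:25

UY:YZ = -24/25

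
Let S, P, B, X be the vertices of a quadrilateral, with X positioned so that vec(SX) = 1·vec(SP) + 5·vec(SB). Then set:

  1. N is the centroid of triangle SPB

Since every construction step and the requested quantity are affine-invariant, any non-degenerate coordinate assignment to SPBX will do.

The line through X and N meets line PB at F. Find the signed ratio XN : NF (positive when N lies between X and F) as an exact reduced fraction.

XN:NF = -16

Choose coordinates S = (0, 0), P = (1, 0), B = (0, 1), X = (1, 5).
1. N is the centroid of triangle SPB ⇒ N = (1/3, 1/3)
line XN meets PB at F = (3/8, 5/8)
N = X + t·(F−X) with t = 16/15, so XN:NF = 16/15:-1/15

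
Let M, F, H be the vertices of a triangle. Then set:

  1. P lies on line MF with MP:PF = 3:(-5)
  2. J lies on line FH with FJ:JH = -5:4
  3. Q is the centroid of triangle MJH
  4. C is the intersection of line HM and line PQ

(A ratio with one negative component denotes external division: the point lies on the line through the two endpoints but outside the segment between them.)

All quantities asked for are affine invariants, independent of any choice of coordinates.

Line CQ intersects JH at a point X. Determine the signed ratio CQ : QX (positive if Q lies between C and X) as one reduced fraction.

CQ:QX = -52

Set M = (0, 0), F = (1, 0), H = (0, 1); any affine frame gives the same invariant.
1. P lies on line MF with MP:PF = 3:(-5) ⇒ P = (-3/2, 0)
2. J lies on line FH with FJ:JH = -5:4 ⇒ J = (-4, 5)
3. Q is the centroid of triangle MJH ⇒ Q = (-4/3, 2)
4. C is the intersection of line HM and line PQ ⇒ C = (0, 18)
line CQ meets JH at X = (-17/13, 30/13)
Q = C + t·(X−C) with t = 52/51, so CQ:QX = 52/51:-1/51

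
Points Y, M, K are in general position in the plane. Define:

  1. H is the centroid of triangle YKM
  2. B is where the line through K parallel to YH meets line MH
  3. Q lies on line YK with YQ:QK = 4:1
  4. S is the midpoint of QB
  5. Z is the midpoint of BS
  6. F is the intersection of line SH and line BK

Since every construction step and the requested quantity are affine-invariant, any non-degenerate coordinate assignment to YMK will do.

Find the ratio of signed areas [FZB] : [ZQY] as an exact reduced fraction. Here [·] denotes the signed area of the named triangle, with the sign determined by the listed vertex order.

Assign Y = (0, 0), M = (1, 0), K = (0, 1) — the answer is frame-independent, so this choice is without loss of generality.
1. H is the centroid of triangle YKM ⇒ H = (1/3, 1/3)
2. B is where the line through K parallel to YH meets line MH ⇒ B = (-1/3, 2/3)
3. Q lies on line YK with YQ:QK = 4:1 ⇒ Q = (0, 4/5)
4. S is the midpoint of QB ⇒ S = (-1/6, 11/15)
5. Z is the midpoint of BS ⇒ Z = (-1/4, 7/10)
6. F is the intersection of line SH and line BK ⇒ F = (-2/9, 7/9)
2·[FZB] = -1/180, 2·[ZQY] = -1/5
[FZB]:[ZQY] = -1/180:-1/5 = 1/36

[FZB]:[ZQY] = 1/36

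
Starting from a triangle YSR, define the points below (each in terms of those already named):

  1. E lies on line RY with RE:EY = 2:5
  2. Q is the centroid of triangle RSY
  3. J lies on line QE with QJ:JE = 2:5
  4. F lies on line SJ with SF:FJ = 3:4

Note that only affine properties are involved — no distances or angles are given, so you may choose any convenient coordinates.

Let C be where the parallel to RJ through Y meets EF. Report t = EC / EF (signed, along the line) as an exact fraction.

Set Y = (0, 0), S = (1, 0), R = (0, 1); any affine frame gives the same invariant.
1. E lies on line RY with RE:EY = 2:5 ⇒ E = (0, 5/7)
2. Q is the centroid of triangle RSY ⇒ Q = (1/3, 1/3)
3. J lies on line QE with QJ:JE = 2:5 ⇒ J = (5/21, 65/147)
4. F lies on line SJ with SF:FJ = 3:4 ⇒ F = (33/49, 65/343)
through Y parallel to RJ: direction (5/21, -82/147); meets EF at C = (-275/602, 2255/2107)
C = E + t·(F−E) with t = -175/258

t = -175/258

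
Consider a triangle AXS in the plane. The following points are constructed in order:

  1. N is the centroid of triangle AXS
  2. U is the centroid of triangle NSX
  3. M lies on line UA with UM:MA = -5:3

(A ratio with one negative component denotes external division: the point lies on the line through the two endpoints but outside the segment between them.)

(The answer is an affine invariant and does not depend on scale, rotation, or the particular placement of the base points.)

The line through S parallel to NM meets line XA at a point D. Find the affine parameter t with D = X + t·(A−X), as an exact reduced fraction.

t = 2

Set A = (0, 0), X = (1, 0), S = (0, 1); any affine frame gives the same invariant.
1. N is the centroid of triangle AXS ⇒ N = (1/3, 1/3)
2. U is the centroid of triangle NSX ⇒ U = (4/9, 4/9)
3. M lies on line UA with UM:MA = -5:3 ⇒ M = (-2/3, -2/3)
through S parallel to NM: direction (-1, -1); meets XA at D = (-1, 0)
D = X + t·(A−X) with t = 2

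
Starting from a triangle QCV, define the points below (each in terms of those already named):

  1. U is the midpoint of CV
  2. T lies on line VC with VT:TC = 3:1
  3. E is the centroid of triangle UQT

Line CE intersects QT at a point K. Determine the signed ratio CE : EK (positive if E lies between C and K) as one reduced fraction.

CE:EK = -4

Set Q = (0, 0), C = (1, 0), V = (0, 1); any affine frame gives the same invariant.
1. U is the midpoint of CV ⇒ U = (1/2, 1/2)
2. T lies on line VC with VT:TC = 3:1 ⇒ T = (3/4, 1/4)
3. E is the centroid of triangle UQT ⇒ E = (5/12, 1/4)
line CE meets QT at K = (9/16, 3/16)
E = C + t·(K−C) with t = 4/3, so CE:EK = 4/3:-1/3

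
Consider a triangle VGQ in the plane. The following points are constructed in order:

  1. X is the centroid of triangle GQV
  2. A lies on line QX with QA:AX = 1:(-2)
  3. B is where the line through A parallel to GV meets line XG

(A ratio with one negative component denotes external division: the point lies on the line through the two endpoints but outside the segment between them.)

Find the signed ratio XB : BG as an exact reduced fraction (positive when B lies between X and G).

XB:BG = -4/5

Assign V = (0, 0), G = (1, 0), Q = (0, 1) — the answer is frame-independent, so this choice is without loss of generality.
1. X is the centroid of triangle GQV ⇒ X = (1/3, 1/3)
2. A lies on line QX with QA:AX = 1:(-2) ⇒ A = (-1/3, 5/3)
3. B is where the line through A parallel to GV meets line XG ⇒ B = (-7/3, 5/3)
B = X + t·(G−X) with t = -4, so XB:BG = t:(1−t) = -4:5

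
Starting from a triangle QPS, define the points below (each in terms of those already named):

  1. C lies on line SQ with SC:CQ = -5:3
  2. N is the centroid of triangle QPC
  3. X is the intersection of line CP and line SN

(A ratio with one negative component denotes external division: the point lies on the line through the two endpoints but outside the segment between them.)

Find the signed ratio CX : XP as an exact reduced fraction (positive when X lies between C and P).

Choose coordinates Q = (0, 0), P = (1, 0), S = (0, 1).
1. C lies on line SQ with SC:CQ = -5:3 ⇒ C = (0, -3/2)
2. N is the centroid of triangle QPC ⇒ N = (1/3, -1/2)
3. X is the intersection of line CP and line SN ⇒ X = (5/12, -7/8)
X = C + t·(P−C) with t = 5/12, so CX:XP = t:(1−t) = 5/12:7/12

CX:XP = 5/7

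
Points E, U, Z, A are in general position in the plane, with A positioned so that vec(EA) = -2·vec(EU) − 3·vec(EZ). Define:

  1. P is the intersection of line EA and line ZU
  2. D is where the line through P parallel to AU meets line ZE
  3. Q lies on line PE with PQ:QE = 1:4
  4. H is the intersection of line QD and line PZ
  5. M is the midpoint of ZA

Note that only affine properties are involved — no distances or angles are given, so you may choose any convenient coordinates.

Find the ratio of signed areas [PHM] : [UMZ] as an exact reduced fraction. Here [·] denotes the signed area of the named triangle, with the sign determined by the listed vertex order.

Assign E = (0, 0), U = (1, 0), Z = (0, 1), A = (-2, -3) — the answer is frame-independent, so this choice is without loss of generality.
1. P is the intersection of line EA and line ZU ⇒ P = (2/5, 3/5)
2. D is where the line through P parallel to AU meets line ZE ⇒ D = (0, 1/5)
3. Q lies on line PE with PQ:QE = 1:4 ⇒ Q = (8/25, 12/25)
4. H is the intersection of line QD and line PZ ⇒ H = (32/75, 43/75)
5. M is the midpoint of ZA ⇒ M = (-1, -1)
2·[PHM] = -2/25, 2·[UMZ] = -3
[PHM]:[UMZ] = -2/25:-3 = 2/75

[PHM]:[UMZ] = 2/75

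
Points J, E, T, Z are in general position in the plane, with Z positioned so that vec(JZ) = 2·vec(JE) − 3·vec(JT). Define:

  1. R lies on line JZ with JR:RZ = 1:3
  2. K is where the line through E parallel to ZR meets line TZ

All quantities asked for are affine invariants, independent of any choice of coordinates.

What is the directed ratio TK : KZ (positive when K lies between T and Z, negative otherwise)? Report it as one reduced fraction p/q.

TK:KZ = -1/3

Assign J = (0, 0), E = (1, 0), T = (0, 1), Z = (2, -3) — the answer is frame-independent, so this choice is without loss of generality.
1. R lies on line JZ with JR:RZ = 1:3 ⇒ R = (1/2, -3/4)
2. K is where the line through E parallel to ZR meets line TZ ⇒ K = (-1, 3)
K = T + t·(Z−T) with t = -1/2, so TK:KZ = t:(1−t) = -1/2:3/2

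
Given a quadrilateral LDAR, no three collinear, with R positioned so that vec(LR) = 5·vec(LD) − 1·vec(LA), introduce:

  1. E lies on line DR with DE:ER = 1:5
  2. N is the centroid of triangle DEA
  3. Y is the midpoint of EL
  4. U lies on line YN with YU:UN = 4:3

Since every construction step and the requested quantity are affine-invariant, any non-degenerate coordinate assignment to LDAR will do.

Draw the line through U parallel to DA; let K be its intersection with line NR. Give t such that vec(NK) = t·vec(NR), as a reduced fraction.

t = -15/238

Choose coordinates L = (0, 0), D = (1, 0), A = (0, 1), R = (5, -1).
1. E lies on line DR with DE:ER = 1:5 ⇒ E = (5/3, -1/6)
2. N is the centroid of triangle DEA ⇒ N = (8/9, 5/18)
3. Y is the midpoint of EL ⇒ Y = (5/6, -1/12)
4. U lies on line YN with YU:UN = 4:3 ⇒ U = (109/126, 31/252)
through U parallel to DA: direction (-1, 1); meets NR at K = (1349/2142, 1535/4284)
K = N + t·(R−N) with t = -15/238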